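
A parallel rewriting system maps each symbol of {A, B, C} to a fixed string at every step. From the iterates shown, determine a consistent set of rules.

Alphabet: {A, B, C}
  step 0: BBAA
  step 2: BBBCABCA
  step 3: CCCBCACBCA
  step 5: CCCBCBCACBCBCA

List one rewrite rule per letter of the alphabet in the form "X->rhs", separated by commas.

A->CA, B->C, C->B

  step 2 ⇒ step 3: BBBCABCA ⇒ C·C·C·B·CA·C·B·CA
    A ↦ CA
    B ↦ C
    C ↦ B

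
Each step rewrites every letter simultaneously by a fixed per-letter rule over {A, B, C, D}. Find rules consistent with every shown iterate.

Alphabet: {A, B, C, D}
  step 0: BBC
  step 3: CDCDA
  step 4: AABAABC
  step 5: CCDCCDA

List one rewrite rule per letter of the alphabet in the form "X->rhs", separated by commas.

A->C, B->D, C->A, D->AB

  step 4 ⇒ step 5: AABAABC ⇒ C·C·D·C·C·D·A
    A ↦ C
    B ↦ D
    C ↦ A
  step 3 ⇒ step 4: CDCDA ⇒ A·AB·A·AB·C
    D ↦ AB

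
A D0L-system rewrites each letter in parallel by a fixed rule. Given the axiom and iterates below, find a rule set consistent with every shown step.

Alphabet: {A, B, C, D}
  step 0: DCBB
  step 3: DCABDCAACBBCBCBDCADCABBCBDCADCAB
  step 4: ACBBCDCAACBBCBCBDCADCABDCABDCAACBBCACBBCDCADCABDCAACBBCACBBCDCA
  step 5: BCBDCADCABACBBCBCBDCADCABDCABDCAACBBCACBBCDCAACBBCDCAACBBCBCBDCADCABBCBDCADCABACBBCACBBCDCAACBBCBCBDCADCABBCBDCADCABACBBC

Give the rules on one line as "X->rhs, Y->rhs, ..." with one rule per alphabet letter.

  step 4 ⇒ step 5: ACBBCDCAACBBCBCBDCADCABDCABDCAACBBCACBBCDCADCABDCAACBBCACBBCDCA ⇒ BC·B·DCA·DCA·B·AC·B·BC·BC·B·DCA·DCA·B·DCA·B·DCA·AC·B·BC·AC·B·BC·DCA·AC·B·BC·DCA·AC·B·BC·BC·B·DCA·DCA·B·BC·B·DCA·DCA·B·AC·B·BC·AC·B·BC·DCA·AC·B·BC·BC·B·DCA·DCA·B·BC·B·DCA·DCA·B·AC·B·BC
    A ↦ BC
    B ↦ DCA
    C ↦ B
    D ↦ AC

A->BC, B->DCA, C->B, D->AC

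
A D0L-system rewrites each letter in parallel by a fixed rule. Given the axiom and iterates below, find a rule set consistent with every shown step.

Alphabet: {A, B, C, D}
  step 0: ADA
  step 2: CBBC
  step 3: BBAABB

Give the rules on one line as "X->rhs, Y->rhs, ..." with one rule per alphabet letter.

  step 2 ⇒ step 3: CBBC ⇒ BB·A·A·BB
    B ↦ A
    C ↦ BB
    A ↦ D  (constrained at step 0)
    D ↦ C  (constrained at step 0)

A->D, B->A, C->BB, D->C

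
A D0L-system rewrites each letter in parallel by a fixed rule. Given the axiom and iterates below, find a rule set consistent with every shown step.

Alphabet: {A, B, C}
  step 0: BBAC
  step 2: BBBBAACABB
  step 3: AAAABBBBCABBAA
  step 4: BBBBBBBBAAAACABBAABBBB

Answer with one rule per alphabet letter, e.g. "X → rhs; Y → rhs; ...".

A->BB, B->A, C->CA

  step 3 ⇒ step 4: AAAABBBBCABBAA ⇒ BB·BB·BB·BB·A·A·A·A·CA·BB·A·A·BB·BB
    A ↦ BB
    B ↦ A
    C ↦ CA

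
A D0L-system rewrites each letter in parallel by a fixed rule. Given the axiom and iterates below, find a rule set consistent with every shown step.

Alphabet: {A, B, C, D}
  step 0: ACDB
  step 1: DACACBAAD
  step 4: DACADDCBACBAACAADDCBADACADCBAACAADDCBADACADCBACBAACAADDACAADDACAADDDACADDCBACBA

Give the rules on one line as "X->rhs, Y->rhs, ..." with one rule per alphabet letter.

A->D, B->AD, C->ACA, D->CBA

  step 0 ⇒ step 1: ACDB ⇒ D·ACA·CBA·AD
    A ↦ D
    B ↦ AD
    C ↦ ACA
    D ↦ CBA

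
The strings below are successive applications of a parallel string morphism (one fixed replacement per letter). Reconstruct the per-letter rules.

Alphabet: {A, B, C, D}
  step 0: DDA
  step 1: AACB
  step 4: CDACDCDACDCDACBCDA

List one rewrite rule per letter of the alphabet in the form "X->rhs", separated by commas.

A->CB, B->C, C->CD, D->A

  step 0 ⇒ step 1: DDA ⇒ A·A·CB
    A ↦ CB
    D ↦ A
    B ↦ C  (constrained at step 1)
    C ↦ CD  (constrained at step 1)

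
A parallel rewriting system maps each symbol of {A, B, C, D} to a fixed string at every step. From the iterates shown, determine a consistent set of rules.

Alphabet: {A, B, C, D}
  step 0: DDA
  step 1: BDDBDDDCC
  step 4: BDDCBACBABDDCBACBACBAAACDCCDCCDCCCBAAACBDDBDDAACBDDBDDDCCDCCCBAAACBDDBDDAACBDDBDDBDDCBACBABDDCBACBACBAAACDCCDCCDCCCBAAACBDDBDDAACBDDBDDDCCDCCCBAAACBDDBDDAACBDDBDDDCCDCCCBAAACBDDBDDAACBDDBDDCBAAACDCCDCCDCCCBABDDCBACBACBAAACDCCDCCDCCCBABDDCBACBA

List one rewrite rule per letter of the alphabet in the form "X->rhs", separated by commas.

  step 0 ⇒ step 1: DDA ⇒ BDD·BDD·DCC
    A ↦ DCC
    D ↦ BDD
    B ↦ AAC  (constrained at step 1)
    C ↦ CBA  (constrained at step 1)

A->DCC, B->AAC, C->CBA, D->BDD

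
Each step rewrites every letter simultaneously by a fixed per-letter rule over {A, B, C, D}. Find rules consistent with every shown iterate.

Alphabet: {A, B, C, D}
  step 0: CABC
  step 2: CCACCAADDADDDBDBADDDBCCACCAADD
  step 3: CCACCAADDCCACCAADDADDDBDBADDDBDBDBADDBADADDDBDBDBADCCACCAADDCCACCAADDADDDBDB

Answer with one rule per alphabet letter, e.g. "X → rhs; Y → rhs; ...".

  step 2 ⇒ step 3: CCACCAADDADDDBDBADDDBCCACCAADD ⇒ CCA·CCA·ADD·CCA·CCA·ADD·ADD·DB·DB·ADD·DB·DB·DB·AD·DB·AD·ADD·DB·DB·DB·AD·CCA·CCA·ADD·CCA·CCA·ADD·ADD·DB·DB
    A ↦ ADD
    B ↦ AD
    C ↦ CCA
    D ↦ DB

A->ADD, B->AD, C->CCA, D->DB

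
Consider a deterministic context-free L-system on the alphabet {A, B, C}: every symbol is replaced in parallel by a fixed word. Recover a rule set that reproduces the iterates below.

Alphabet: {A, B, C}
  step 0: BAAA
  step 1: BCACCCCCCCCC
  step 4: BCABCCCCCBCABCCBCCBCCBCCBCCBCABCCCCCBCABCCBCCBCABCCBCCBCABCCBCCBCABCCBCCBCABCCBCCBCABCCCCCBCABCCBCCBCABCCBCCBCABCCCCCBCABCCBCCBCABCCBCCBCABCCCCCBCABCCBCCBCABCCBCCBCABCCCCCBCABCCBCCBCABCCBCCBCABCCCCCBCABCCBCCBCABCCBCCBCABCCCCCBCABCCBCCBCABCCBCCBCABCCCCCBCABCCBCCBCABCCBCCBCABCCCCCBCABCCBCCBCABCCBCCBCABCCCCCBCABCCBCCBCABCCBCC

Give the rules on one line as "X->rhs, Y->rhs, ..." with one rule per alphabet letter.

A->CCC, B->BCA, C->BCC

  step 0 ⇒ step 1: BAAA ⇒ BCA·CCC·CCC·CCC
    A ↦ CCC
    B ↦ BCA
    C ↦ BCC  (constrained at step 1)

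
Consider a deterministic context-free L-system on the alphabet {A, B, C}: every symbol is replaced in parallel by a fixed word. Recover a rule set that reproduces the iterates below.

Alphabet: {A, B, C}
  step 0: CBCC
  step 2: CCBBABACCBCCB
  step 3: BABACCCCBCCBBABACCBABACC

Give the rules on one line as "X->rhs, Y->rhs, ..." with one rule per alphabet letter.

A->B, B->CC, C->BA

  step 2 ⇒ step 3: CCBBABACCBCCB ⇒ BA·BA·CC·CC·B·CC·B·BA·BA·CC·BA·BA·CC
    A ↦ B
    B ↦ CC
    C ↦ BA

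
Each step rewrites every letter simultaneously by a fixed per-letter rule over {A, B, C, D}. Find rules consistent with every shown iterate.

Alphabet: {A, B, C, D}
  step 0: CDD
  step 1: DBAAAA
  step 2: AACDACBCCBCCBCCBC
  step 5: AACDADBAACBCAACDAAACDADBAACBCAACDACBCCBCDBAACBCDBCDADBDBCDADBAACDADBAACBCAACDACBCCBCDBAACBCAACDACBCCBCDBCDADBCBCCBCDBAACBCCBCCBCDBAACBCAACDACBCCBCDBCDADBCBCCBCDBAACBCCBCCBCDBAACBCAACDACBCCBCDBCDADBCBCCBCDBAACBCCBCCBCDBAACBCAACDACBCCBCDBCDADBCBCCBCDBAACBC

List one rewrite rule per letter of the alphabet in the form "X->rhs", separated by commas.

  step 1 ⇒ step 2: DBAAAA ⇒ AA·CDA·CBC·CBC·CBC·CBC
    A ↦ CBC
    B ↦ CDA
    D ↦ AA
  step 0 ⇒ step 1: CDD ⇒ DB·AA·AA
    C ↦ DB

A->CBC, B->CDA, C->DB, D->AA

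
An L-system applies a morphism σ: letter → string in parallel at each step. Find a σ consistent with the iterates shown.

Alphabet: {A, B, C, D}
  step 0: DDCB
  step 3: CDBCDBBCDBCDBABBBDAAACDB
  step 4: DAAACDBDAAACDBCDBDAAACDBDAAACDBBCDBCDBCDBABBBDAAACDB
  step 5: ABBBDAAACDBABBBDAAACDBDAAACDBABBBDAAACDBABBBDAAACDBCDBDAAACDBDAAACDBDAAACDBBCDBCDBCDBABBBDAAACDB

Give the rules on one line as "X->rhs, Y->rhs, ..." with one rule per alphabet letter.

A->B, B->CDB, C->DAA, D->A

  step 4 ⇒ step 5: DAAACDBDAAACDBCDBDAAACDBDAAACDBBCDBCDBCDBABBBDAAACDB ⇒ A·B·B·B·DAA·A·CDB·A·B·B·B·DAA·A·CDB·DAA·A·CDB·A·B·B·B·DAA·A·CDB·A·B·B·B·DAA·A·CDB·CDB·DAA·A·CDB·DAA·A·CDB·DAA·A·CDB·B·CDB·CDB·CDB·A·B·B·B·DAA·A·CDB
    A ↦ B
    B ↦ CDB
    C ↦ DAA
    D ↦ A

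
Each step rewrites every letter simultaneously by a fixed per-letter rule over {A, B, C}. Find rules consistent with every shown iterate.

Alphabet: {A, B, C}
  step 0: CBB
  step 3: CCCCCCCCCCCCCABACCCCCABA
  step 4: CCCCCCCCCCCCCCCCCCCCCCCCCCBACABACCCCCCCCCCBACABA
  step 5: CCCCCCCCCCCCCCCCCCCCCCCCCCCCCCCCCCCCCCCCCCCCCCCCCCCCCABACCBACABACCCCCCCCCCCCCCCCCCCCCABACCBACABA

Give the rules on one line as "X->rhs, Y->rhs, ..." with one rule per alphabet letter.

A->BA, B->CA, C->CC

  step 4 ⇒ step 5: CCCCCCCCCCCCCCCCCCCCCCCCCCBACABACCCCCCCCCCBACABA ⇒ CC·CC·CC·CC·CC·CC·CC·CC·CC·CC·CC·CC·CC·CC·CC·CC·CC·CC·CC·CC·CC·CC·CC·CC·CC·CC·CA·BA·CC·BA·CA·BA·CC·CC·CC·CC·CC·CC·CC·CC·CC·CC·CA·BA·CC·BA·CA·BA
    A ↦ BA
    B ↦ CA
    C ↦ CC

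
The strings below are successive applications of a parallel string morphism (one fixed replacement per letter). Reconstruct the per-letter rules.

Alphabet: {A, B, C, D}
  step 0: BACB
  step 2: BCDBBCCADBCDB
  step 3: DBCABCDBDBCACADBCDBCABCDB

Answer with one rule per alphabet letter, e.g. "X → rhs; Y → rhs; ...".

  step 2 ⇒ step 3: BCDBBCCADBCDB ⇒ DB·CA·BC·DB·DB·CA·CA·D·BC·DB·CA·BC·DB
    A ↦ D
    B ↦ DB
    C ↦ CA
    D ↦ BC

A->D, B->DB, C->CA, D->BC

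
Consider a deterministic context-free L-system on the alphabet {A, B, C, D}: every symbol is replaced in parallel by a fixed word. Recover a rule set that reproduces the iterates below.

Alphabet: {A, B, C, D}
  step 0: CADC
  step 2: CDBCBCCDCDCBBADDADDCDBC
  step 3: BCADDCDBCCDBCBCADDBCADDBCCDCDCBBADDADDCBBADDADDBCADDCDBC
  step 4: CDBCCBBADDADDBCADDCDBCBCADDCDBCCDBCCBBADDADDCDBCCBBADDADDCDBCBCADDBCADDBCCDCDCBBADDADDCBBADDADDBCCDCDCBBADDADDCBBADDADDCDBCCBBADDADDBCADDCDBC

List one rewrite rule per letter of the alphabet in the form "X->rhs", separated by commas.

A->CBB, B->CD, C->BC, D->ADD

  step 3 ⇒ step 4: BCADDCDBCCDBCBCADDBCADDBCCDCDCBBADDADDCBBADDADDBCADDCDBC ⇒ CD·BC·CBB·ADD·ADD·BC·ADD·CD·BC·BC·ADD·CD·BC·CD·BC·CBB·ADD·ADD·CD·BC·CBB·ADD·ADD·CD·BC·BC·ADD·BC·ADD·BC·CD·CD·CBB·ADD·ADD·CBB·ADD·ADD·BC·CD·CD·CBB·ADD·ADD·CBB·ADD·ADD·CD·BC·CBB·ADD·ADD·BC·ADD·CD·BC
    A ↦ CBB
    B ↦ CD
    C ↦ BC
    D ↦ ADD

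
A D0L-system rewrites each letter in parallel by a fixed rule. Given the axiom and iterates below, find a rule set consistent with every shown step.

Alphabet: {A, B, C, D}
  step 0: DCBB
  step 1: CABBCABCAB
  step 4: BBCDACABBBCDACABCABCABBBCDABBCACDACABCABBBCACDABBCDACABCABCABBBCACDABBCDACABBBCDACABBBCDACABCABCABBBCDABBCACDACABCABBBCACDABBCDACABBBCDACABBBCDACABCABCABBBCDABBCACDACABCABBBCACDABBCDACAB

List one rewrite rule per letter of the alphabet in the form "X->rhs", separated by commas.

  step 0 ⇒ step 1: DCBB ⇒ CA·BB·CAB·CAB
    B ↦ CAB
    C ↦ BB
    D ↦ CA
    A ↦ CDA  (constrained at step 1)

A->CDA, B->CAB, C->BB, D->CA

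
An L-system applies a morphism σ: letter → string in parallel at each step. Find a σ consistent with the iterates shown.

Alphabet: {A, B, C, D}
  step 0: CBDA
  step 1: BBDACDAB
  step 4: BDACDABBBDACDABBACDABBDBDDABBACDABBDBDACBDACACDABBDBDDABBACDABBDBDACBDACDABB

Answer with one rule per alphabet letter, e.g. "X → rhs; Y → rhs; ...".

  step 0 ⇒ step 1: CBDA ⇒ B·BD·AC·DAB
    A ↦ DAB
    B ↦ BD
    C ↦ B
    D ↦ AC

A->DAB, B->BD, C->B, D->AC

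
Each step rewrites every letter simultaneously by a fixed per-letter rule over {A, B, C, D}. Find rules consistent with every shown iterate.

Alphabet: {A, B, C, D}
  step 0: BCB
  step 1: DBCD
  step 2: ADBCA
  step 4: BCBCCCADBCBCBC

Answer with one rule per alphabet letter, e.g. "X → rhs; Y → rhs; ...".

A->CC, B->D, C->BC, D->A

  step 1 ⇒ step 2: DBCD ⇒ A·D·BC·A
    B ↦ D
    C ↦ BC
    D ↦ A
    A ↦ CC  (constrained at step 2)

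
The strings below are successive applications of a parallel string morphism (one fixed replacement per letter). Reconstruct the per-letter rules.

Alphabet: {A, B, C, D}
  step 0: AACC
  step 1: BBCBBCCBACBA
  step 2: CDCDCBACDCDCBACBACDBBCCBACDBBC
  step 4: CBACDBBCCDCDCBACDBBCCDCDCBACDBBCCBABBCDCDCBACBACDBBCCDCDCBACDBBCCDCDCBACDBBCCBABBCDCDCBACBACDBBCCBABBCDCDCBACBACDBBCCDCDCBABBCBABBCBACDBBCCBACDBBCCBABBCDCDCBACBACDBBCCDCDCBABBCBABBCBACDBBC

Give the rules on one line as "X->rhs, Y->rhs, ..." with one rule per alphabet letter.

A->BBC, B->CD, C->CBA, D->BB

  step 1 ⇒ step 2: BBCBBCCBACBA ⇒ CD·CD·CBA·CD·CD·CBA·CBA·CD·BBC·CBA·CD·BBC
    A ↦ BBC
    B ↦ CD
    C ↦ CBA
    D ↦ BB  (constrained at step 2)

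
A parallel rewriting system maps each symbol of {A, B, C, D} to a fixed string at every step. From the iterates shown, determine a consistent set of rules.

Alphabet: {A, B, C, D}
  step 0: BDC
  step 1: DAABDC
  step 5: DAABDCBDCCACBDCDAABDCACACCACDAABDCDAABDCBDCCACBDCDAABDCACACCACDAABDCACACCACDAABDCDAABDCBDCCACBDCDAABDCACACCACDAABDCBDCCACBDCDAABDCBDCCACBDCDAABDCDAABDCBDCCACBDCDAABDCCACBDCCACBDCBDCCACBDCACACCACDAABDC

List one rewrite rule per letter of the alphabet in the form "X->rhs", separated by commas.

  step 0 ⇒ step 1: BDC ⇒ DA·A·BDC
    B ↦ DA
    C ↦ BDC
    D ↦ A
    A ↦ CAC  (constrained at step 1)

A->CAC, B->DA, C->BDC, D->A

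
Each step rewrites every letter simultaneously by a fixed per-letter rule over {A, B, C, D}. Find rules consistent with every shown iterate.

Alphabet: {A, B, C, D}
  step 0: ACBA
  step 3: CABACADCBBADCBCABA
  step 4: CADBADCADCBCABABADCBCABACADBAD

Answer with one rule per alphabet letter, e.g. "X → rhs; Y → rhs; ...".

A->D, B->BA, C->CA, D->CB

  step 3 ⇒ step 4: CABACADCBBADCBCABA ⇒ CA·D·BA·D·CA·D·CB·CA·BA·BA·D·CB·CA·BA·CA·D·BA·D
    A ↦ D
    B ↦ BA
    C ↦ CA
    D ↦ CB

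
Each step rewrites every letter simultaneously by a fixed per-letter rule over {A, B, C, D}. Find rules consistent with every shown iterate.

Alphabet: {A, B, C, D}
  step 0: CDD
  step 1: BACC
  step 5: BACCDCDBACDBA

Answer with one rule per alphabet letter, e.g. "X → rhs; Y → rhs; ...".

  step 0 ⇒ step 1: CDD ⇒ BA·C·C
    C ↦ BA
    D ↦ C
    A ↦ D  (constrained at step 1)
    B ↦ C  (constrained at step 1)

A->D, B->C, C->BA, D->C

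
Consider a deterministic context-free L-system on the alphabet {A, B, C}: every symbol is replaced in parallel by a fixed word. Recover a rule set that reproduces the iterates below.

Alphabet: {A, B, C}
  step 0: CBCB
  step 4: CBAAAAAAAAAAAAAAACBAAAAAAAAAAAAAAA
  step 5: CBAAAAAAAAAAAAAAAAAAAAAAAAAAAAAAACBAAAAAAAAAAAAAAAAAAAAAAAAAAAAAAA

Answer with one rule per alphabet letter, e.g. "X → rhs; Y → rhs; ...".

  step 4 ⇒ step 5: CBAAAAAAAAAAAAAAACBAAAAAAAAAAAAAAA ⇒ CB·A·AA·AA·AA·AA·AA·AA·AA·AA·AA·AA·AA·AA·AA·AA·AA·CB·A·AA·AA·AA·AA·AA·AA·AA·AA·AA·AA·AA·AA·AA·AA·AA
    A ↦ AA
    B ↦ A
    C ↦ CB

A->AA, B->A, C->CB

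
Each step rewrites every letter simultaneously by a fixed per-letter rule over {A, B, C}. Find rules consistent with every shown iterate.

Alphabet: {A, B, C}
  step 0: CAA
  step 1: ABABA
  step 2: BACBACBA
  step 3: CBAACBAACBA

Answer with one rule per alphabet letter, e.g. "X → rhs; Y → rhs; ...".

  step 2 ⇒ step 3: BACBACBA ⇒ C·BA·A·C·BA·A·C·BA
    A ↦ BA
    B ↦ C
    C ↦ A

A->BA, B->C, C->A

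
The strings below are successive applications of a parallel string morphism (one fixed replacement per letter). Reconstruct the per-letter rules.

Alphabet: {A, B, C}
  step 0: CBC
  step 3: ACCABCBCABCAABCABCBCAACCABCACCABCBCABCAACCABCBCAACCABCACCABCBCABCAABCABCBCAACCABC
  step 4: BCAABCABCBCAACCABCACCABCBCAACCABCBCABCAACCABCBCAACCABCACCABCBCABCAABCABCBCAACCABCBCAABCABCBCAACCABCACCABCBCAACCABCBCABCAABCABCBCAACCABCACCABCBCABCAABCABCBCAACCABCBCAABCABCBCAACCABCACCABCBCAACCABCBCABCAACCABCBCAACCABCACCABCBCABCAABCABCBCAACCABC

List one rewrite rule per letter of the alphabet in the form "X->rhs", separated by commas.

  step 3 ⇒ step 4: ACCABCBCABCAABCABCBCAACCABCACCABCBCABCAACCABCBCAACCABCACCABCBCABCAABCABCBCAACCABC ⇒ BCA·ABC·ABC·BCA·ACC·ABC·ACC·ABC·BCA·ACC·ABC·BCA·BCA·ACC·ABC·BCA·ACC·ABC·ACC·ABC·BCA·BCA·ABC·ABC·BCA·ACC·ABC·BCA·ABC·ABC·BCA·ACC·ABC·ACC·ABC·BCA·ACC·ABC·BCA·BCA·ABC·ABC·BCA·ACC·ABC·ACC·ABC·BCA·BCA·ABC·ABC·BCA·ACC·ABC·BCA·ABC·ABC·BCA·ACC·ABC·ACC·ABC·BCA·ACC·ABC·BCA·BCA·ACC·ABC·BCA·ACC·ABC·ACC·ABC·BCA·BCA·ABC·ABC·BCA·ACC·ABC
    A ↦ BCA
    B ↦ ACC
    C ↦ ABC

A->BCA, B->ACC, C->ABC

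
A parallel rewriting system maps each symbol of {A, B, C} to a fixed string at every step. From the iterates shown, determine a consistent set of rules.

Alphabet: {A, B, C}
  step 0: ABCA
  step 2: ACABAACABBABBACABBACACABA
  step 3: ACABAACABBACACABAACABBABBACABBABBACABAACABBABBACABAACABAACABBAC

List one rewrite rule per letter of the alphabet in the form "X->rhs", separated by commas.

A->AC, B->ABB, C->ABA

  step 2 ⇒ step 3: ACABAACABBABBACABBACACABA ⇒ AC·ABA·AC·ABB·AC·AC·ABA·AC·ABB·ABB·AC·ABB·ABB·AC·ABA·AC·ABB·ABB·AC·ABA·AC·ABA·AC·ABB·AC
    A ↦ AC
    B ↦ ABB
    C ↦ ABA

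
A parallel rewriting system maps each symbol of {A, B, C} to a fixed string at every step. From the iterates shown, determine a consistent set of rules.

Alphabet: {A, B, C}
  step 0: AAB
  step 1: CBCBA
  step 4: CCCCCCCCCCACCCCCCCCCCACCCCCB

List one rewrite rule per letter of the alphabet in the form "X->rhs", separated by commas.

  step 0 ⇒ step 1: AAB ⇒ CB·CB·A
    A ↦ CB
    B ↦ A
    C ↦ CC  (constrained at step 1)

A->CB, B->A, C->CC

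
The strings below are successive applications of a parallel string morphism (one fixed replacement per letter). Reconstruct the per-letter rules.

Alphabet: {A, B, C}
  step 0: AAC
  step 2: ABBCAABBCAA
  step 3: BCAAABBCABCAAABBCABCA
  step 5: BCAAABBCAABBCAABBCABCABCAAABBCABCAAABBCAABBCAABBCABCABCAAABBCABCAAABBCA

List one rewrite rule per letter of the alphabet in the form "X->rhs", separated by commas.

  step 2 ⇒ step 3: ABBCAABBCAA ⇒ BCA·A·A·B·BCA·BCA·A·A·B·BCA·BCA
    A ↦ BCA
    B ↦ A
    C ↦ B

A->BCA, B->A, C->B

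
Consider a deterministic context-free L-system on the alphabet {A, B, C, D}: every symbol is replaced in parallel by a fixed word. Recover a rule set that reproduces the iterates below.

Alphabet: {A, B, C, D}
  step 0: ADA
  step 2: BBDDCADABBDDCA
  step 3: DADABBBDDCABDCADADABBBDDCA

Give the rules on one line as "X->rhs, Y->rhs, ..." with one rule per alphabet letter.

A->DCA, B->DA, C->BD, D->B

  step 2 ⇒ step 3: BBDDCADABBDDCA ⇒ DA·DA·B·B·BD·DCA·B·DCA·DA·DA·B·B·BD·DCA
    A ↦ DCA
    B ↦ DA
    C ↦ BD
    D ↦ B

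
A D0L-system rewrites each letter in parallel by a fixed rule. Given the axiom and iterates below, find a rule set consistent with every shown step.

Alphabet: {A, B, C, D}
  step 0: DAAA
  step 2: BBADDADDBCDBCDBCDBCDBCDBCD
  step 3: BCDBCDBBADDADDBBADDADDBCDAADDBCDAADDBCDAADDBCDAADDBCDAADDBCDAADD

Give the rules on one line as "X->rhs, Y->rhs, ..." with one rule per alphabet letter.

  step 2 ⇒ step 3: BBADDADDBCDBCDBCDBCDBCDBCD ⇒ BCD·BCD·BB·ADD·ADD·BB·ADD·ADD·BCD·A·ADD·BCD·A·ADD·BCD·A·ADD·BCD·A·ADD·BCD·A·ADD·BCD·A·ADD
    A ↦ BB
    B ↦ BCD
    C ↦ A
    D ↦ ADD

A->BB, B->BCD, C->A, D->ADD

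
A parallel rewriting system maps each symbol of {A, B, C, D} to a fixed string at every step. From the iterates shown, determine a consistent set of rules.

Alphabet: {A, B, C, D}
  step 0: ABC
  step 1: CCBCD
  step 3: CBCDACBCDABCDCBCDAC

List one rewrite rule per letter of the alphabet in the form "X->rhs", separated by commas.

A->C, B->C, C->BCD, D->A

  step 0 ⇒ step 1: ABC ⇒ C·C·BCD
    A ↦ C
    B ↦ C
    C ↦ BCD
    D ↦ A  (constrained at step 1)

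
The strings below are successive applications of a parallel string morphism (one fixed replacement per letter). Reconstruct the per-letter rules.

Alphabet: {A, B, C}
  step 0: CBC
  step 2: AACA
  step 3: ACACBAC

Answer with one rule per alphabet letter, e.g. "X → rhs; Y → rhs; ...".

  step 2 ⇒ step 3: AACA ⇒ AC·AC·B·AC
    A ↦ AC
    C ↦ B
    B ↦ A  (constrained at step 0)

A->AC, B->A, C->B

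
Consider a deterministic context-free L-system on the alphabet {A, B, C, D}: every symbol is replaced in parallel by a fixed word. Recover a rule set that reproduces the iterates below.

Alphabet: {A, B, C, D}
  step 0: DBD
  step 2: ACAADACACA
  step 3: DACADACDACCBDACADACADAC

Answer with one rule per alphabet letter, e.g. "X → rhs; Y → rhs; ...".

  step 2 ⇒ step 3: ACAADACACA ⇒ DAC·A·DAC·DAC·CB·DAC·A·DAC·A·DAC
    A ↦ DAC
    C ↦ A
    D ↦ CB
    B ↦ CA  (constrained at step 0)

A->DAC, B->CA, C->A, D->CB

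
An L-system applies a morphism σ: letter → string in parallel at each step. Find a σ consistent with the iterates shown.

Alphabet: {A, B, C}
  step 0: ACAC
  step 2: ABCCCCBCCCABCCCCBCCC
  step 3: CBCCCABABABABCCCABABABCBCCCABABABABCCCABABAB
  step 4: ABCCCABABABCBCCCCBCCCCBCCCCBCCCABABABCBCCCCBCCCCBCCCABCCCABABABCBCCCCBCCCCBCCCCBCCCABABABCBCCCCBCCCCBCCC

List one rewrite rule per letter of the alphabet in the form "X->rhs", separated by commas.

  step 3 ⇒ step 4: CBCCCABABABABCCCABABABCBCCCABABABABCCCABABAB ⇒ AB·CCC·AB·AB·AB·CB·CCC·CB·CCC·CB·CCC·CB·CCC·AB·AB·AB·CB·CCC·CB·CCC·CB·CCC·AB·CCC·AB·AB·AB·CB·CCC·CB·CCC·CB·CCC·CB·CCC·AB·AB·AB·CB·CCC·CB·CCC·CB·CCC
    A ↦ CB
    B ↦ CCC
    C ↦ AB

A->CB, B->CCC, C->AB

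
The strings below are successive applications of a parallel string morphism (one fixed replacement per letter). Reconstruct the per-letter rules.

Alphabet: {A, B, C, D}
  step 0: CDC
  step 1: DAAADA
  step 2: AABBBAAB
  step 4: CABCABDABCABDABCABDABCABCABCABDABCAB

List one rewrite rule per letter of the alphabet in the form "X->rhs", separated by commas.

A->B, B->CAB, C->DA, D->AA

  step 1 ⇒ step 2: DAAADA ⇒ AA·B·B·B·AA·B
    A ↦ B
    D ↦ AA
    B ↦ CAB  (constrained at step 2)
  step 0 ⇒ step 1: CDC ⇒ DA·AA·DA
    C ↦ DA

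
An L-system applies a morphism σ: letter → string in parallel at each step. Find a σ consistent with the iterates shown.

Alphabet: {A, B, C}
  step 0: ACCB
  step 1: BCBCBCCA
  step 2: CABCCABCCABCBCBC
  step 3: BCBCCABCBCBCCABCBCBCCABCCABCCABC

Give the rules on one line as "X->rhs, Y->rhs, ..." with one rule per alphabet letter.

  step 2 ⇒ step 3: CABCCABCCABCBCBC ⇒ BC·BC·CA·BC·BC·BC·CA·BC·BC·BC·CA·BC·CA·BC·CA·BC
    A ↦ BC
    B ↦ CA
    C ↦ BC

A->BC, B->CA, C->BC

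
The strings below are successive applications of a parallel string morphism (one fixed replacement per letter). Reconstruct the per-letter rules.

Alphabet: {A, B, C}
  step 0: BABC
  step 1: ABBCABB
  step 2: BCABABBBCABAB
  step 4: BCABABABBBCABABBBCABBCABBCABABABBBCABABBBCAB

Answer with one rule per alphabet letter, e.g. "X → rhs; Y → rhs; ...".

  step 1 ⇒ step 2: ABBCABB ⇒ BC·AB·AB·B·BC·AB·AB
    A ↦ BC
    B ↦ AB
    C ↦ B

A->BC, B->AB, C->B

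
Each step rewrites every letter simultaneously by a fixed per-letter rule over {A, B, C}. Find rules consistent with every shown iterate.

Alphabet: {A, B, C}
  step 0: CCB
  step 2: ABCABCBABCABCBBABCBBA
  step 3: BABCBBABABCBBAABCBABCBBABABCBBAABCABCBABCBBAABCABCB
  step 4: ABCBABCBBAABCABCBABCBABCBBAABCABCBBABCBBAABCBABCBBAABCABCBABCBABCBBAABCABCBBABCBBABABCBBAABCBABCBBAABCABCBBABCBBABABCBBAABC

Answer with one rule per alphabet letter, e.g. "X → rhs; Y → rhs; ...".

A->B, B->ABC, C->BBA

  step 3 ⇒ step 4: BABCBBABABCBBAABCBABCBBABABCBBAABCABCBABCBBAABCABCB ⇒ ABC·B·ABC·BBA·ABC·ABC·B·ABC·B·ABC·BBA·ABC·ABC·B·B·ABC·BBA·ABC·B·ABC·BBA·ABC·ABC·B·ABC·B·ABC·BBA·ABC·ABC·B·B·ABC·BBA·B·ABC·BBA·ABC·B·ABC·BBA·ABC·ABC·B·B·ABC·BBA·B·ABC·BBA·ABC
    A ↦ B
    B ↦ ABC
    C ↦ BBA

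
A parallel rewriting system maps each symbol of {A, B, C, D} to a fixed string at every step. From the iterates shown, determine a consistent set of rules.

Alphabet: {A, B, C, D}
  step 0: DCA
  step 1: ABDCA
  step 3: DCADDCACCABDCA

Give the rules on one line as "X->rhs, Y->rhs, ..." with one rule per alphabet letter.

A->CA, B->CC, C->D, D->AB

  step 0 ⇒ step 1: DCA ⇒ AB·D·CA
    A ↦ CA
    C ↦ D
    D ↦ AB
    B ↦ CC  (constrained at step 1)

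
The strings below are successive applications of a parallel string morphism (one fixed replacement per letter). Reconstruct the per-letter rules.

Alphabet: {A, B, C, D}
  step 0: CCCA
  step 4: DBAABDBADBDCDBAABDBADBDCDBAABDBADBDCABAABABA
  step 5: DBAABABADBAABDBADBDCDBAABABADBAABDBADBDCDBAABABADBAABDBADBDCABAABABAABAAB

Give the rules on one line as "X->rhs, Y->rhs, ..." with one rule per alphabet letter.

A->AB, B->A, C->DC, D->DB

  step 4 ⇒ step 5: DBAABDBADBDCDBAABDBADBDCDBAABDBADBDCABAABABA ⇒ DB·A·AB·AB·A·DB·A·AB·DB·A·DB·DC·DB·A·AB·AB·A·DB·A·AB·DB·A·DB·DC·DB·A·AB·AB·A·DB·A·AB·DB·A·DB·DC·AB·A·AB·AB·A·AB·A·AB
    A ↦ AB
    B ↦ A
    C ↦ DC
    D ↦ DB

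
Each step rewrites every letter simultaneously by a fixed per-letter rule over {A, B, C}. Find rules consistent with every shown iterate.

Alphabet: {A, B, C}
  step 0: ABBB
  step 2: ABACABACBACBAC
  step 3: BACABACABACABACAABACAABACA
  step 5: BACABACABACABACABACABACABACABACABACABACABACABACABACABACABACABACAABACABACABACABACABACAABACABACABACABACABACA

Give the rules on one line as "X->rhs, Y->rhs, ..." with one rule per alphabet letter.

  step 2 ⇒ step 3: ABACABACBACBAC ⇒ BAC·A·BAC·A·BAC·A·BAC·A·A·BAC·A·A·BAC·A
    A ↦ BAC
    B ↦ A
    C ↦ A

A->BAC, B->A, C->A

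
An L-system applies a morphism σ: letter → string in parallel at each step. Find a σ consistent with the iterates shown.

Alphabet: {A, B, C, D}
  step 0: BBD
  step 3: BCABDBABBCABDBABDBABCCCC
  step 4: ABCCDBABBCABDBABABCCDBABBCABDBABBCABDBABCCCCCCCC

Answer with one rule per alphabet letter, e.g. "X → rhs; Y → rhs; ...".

A->DB, B->AB, C->CC, D->BC

  step 3 ⇒ step 4: BCABDBABBCABDBABDBABCCCC ⇒ AB·CC·DB·AB·BC·AB·DB·AB·AB·CC·DB·AB·BC·AB·DB·AB·BC·AB·DB·AB·CC·CC·CC·CC
    A ↦ DB
    B ↦ AB
    C ↦ CC
    D ↦ BC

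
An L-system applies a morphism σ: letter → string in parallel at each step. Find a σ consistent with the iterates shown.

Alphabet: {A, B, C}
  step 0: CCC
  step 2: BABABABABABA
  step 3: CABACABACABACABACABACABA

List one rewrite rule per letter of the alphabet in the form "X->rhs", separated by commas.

  step 2 ⇒ step 3: BABABABABABA ⇒ CA·BA·CA·BA·CA·BA·CA·BA·CA·BA·CA·BA
    A ↦ BA
    B ↦ CA
    C ↦ AA  (constrained at step 0)

A->BA, B->CA, C->AA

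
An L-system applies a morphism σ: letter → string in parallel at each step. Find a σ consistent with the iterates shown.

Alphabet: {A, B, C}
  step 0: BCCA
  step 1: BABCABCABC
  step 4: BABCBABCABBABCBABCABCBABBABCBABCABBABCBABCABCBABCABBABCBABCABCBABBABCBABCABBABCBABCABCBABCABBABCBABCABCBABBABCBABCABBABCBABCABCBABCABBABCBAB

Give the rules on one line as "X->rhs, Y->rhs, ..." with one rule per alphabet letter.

A->C, B->BAB, C->CAB

  step 0 ⇒ step 1: BCCA ⇒ BAB·CAB·CAB·C
    A ↦ C
    B ↦ BAB
    C ↦ CAB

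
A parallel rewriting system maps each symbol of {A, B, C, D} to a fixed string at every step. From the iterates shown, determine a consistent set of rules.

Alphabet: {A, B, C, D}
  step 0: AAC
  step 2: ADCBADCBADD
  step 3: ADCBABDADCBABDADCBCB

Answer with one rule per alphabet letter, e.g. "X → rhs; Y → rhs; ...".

A->AD, B->D, C->AB, D->CB

  step 2 ⇒ step 3: ADCBADCBADD ⇒ AD·CB·AB·D·AD·CB·AB·D·AD·CB·CB
    A ↦ AD
    B ↦ D
    C ↦ AB
    D ↦ CB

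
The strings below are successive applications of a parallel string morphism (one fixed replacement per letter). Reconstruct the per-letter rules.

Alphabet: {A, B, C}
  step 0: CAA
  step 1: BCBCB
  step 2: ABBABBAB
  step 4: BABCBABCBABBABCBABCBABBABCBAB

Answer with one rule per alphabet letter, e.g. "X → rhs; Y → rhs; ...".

  step 1 ⇒ step 2: BCBCB ⇒ AB·B·AB·B·AB
    B ↦ AB
    C ↦ B
  step 0 ⇒ step 1: CAA ⇒ B·CB·CB
    A ↦ CB

A->CB, B->AB, C->B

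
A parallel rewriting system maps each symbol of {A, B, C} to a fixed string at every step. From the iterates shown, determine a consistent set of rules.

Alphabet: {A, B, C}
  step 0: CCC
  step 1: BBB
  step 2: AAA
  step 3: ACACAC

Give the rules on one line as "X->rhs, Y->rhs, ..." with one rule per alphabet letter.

A->AC, B->A, C->B

  step 2 ⇒ step 3: AAA ⇒ AC·AC·AC
    A ↦ AC
  step 1 ⇒ step 2: BBB ⇒ A·A·A
    B ↦ A
  step 0 ⇒ step 1: CCC ⇒ B·B·B
    C ↦ B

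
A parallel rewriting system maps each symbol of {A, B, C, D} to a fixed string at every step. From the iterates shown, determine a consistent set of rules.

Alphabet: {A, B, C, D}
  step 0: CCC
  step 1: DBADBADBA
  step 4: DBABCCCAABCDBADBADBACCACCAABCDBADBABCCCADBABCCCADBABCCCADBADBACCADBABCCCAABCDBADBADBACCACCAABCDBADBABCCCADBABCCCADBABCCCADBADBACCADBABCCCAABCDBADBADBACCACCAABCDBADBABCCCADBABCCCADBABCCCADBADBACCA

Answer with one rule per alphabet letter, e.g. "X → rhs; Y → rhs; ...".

  step 0 ⇒ step 1: CCC ⇒ DBA·DBA·DBA
    C ↦ DBA
    A ↦ CCA  (constrained at step 1)
    B ↦ ABC  (constrained at step 1)
    D ↦ DB  (constrained at step 1)

A->CCA, B->ABC, C->DBA, D->DB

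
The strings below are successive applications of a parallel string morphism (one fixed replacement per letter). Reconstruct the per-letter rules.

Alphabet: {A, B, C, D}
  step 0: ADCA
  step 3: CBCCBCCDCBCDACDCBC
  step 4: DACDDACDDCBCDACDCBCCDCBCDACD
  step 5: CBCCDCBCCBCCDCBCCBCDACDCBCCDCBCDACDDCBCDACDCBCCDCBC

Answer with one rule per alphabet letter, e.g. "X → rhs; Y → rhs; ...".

  step 4 ⇒ step 5: DACDDACDDCBCDACDCBCCDCBCDACD ⇒ CBC·C·D·CBC·CBC·C·D·CBC·CBC·D·AC·D·CBC·C·D·CBC·D·AC·D·D·CBC·D·AC·D·CBC·C·D·CBC
    A ↦ C
    B ↦ AC
    C ↦ D
    D ↦ CBC

A->C, B->AC, C->D, D->CBC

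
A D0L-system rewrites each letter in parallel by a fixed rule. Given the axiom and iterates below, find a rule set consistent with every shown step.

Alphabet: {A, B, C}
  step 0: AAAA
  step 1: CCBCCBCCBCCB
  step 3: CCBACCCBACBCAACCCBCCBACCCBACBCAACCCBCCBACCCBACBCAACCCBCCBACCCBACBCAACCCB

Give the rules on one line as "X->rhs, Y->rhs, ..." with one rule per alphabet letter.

A->CCB, B->BCA, C->AC

  step 0 ⇒ step 1: AAAA ⇒ CCB·CCB·CCB·CCB
    A ↦ CCB
    B ↦ BCA  (constrained at step 1)
    C ↦ AC  (constrained at step 1)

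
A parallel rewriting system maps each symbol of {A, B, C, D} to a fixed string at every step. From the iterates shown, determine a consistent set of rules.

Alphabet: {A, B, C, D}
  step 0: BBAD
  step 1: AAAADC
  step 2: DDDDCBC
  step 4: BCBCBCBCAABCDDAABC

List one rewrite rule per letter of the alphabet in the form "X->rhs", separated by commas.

  step 1 ⇒ step 2: AAAADC ⇒ D·D·D·D·C·BC
    A ↦ D
    C ↦ BC
    D ↦ C
  step 0 ⇒ step 1: BBAD ⇒ AA·AA·D·C
    B ↦ AA

A->D, B->AA, C->BC, D->C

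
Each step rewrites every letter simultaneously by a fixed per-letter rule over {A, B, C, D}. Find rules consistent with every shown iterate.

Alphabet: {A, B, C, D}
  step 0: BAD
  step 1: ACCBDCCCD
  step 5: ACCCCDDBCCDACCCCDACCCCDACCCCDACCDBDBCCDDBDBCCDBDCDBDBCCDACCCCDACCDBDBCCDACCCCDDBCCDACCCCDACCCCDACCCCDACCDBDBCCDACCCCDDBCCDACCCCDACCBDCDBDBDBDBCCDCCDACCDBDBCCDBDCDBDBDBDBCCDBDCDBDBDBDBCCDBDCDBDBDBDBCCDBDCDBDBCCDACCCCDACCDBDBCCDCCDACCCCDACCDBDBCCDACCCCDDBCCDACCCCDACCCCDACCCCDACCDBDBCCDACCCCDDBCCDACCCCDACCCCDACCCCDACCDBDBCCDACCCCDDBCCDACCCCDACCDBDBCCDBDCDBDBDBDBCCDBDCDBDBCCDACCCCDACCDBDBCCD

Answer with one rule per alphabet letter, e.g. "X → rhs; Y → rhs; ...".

  step 0 ⇒ step 1: BAD ⇒ ACC·BDC·CCD
    A ↦ BDC
    B ↦ ACC
    D ↦ CCD
    C ↦ DB  (constrained at step 1)

A->BDC, B->ACC, C->DB, D->CCD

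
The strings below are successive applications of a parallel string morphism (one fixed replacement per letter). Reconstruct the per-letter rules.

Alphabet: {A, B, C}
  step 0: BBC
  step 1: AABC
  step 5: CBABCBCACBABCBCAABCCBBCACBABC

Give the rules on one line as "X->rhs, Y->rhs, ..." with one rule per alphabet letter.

A->CB, B->A, C->BC

  step 0 ⇒ step 1: BBC ⇒ A·A·BC
    B ↦ A
    C ↦ BC
    A ↦ CB  (constrained at step 1)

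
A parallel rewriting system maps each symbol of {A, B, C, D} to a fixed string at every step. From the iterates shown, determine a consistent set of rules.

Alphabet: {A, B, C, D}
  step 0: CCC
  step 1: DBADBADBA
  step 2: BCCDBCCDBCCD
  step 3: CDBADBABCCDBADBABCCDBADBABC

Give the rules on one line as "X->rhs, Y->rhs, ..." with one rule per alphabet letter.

A->D, B->C, C->DBA, D->BC

  step 2 ⇒ step 3: BCCDBCCDBCCD ⇒ C·DBA·DBA·BC·C·DBA·DBA·BC·C·DBA·DBA·BC
    B ↦ C
    C ↦ DBA
    D ↦ BC
  step 1 ⇒ step 2: DBADBADBA ⇒ BC·C·D·BC·C·D·BC·C·D
    A ↦ D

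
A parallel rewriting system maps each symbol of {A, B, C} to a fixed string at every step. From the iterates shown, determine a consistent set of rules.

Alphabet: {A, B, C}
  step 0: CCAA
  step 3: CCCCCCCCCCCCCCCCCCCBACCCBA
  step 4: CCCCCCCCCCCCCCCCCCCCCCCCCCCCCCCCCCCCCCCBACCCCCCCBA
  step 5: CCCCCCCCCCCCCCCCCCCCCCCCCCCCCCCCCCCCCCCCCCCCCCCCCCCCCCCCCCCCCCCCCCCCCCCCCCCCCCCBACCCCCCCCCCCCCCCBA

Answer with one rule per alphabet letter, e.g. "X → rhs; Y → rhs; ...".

A->BA, B->C, C->CC

  step 4 ⇒ step 5: CCCCCCCCCCCCCCCCCCCCCCCCCCCCCCCCCCCCCCCBACCCCCCCBA ⇒ CC·CC·CC·CC·CC·CC·CC·CC·CC·CC·CC·CC·CC·CC·CC·CC·CC·CC·CC·CC·CC·CC·CC·CC·CC·CC·CC·CC·CC·CC·CC·CC·CC·CC·CC·CC·CC·CC·CC·C·BA·CC·CC·CC·CC·CC·CC·CC·C·BA
    A ↦ BA
    B ↦ C
    C ↦ CC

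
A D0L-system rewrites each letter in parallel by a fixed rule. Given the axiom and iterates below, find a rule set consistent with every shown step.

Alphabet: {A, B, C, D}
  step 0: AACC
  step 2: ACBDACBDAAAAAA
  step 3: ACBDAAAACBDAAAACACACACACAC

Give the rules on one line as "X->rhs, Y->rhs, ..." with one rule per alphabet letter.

A->AC, B->AA, C->BD, D->A

  step 2 ⇒ step 3: ACBDACBDAAAAAA ⇒ AC·BD·AA·A·AC·BD·AA·A·AC·AC·AC·AC·AC·AC
    A ↦ AC
    B ↦ AA
    C ↦ BD
    D ↦ A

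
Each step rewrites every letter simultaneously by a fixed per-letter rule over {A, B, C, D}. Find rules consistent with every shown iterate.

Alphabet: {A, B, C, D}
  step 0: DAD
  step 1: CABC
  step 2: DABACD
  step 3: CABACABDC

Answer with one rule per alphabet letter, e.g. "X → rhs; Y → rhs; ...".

  step 2 ⇒ step 3: DABACD ⇒ C·AB·AC·AB·D·C
    A ↦ AB
    B ↦ AC
    C ↦ D
    D ↦ C

A->AB, B->AC, C->D, D->C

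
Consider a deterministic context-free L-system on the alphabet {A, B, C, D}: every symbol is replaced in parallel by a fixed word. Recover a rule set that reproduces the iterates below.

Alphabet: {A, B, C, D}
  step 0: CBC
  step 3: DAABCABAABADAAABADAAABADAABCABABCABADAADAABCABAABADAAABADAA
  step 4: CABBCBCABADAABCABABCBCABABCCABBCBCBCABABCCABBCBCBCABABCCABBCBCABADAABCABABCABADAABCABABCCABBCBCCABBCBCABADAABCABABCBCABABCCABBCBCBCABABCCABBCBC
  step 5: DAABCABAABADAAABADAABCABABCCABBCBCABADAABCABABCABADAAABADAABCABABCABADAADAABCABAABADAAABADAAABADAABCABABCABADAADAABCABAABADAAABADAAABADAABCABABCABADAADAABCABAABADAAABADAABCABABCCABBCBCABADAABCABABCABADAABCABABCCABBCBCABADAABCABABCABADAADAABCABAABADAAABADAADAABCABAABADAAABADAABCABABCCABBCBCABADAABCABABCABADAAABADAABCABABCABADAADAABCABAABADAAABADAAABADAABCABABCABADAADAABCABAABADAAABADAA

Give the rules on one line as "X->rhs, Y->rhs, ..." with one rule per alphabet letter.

  step 4 ⇒ step 5: CABBCBCABADAABCABABCBCABABCCABBCBCBCABABCCABBCBCBCABABCCABBCBCABADAABCABABCABADAABCABABCCABBCBCCABBCBCABADAABCABABCBCABABCCABBCBCBCABABCCABBCBC ⇒ DAA·BC·ABA·ABA·DAA·ABA·DAA·BC·ABA·BC·CAB·BC·BC·ABA·DAA·BC·ABA·BC·ABA·DAA·ABA·DAA·BC·ABA·BC·ABA·DAA·DAA·BC·ABA·ABA·DAA·ABA·DAA·ABA·DAA·BC·ABA·BC·ABA·DAA·DAA·BC·ABA·ABA·DAA·ABA·DAA·ABA·DAA·BC·ABA·BC·ABA·DAA·DAA·BC·ABA·ABA·DAA·ABA·DAA·BC·ABA·BC·CAB·BC·BC·ABA·DAA·BC·ABA·BC·ABA·DAA·BC·ABA·BC·CAB·BC·BC·ABA·DAA·BC·ABA·BC·ABA·DAA·DAA·BC·ABA·ABA·DAA·ABA·DAA·DAA·BC·ABA·ABA·DAA·ABA·DAA·BC·ABA·BC·CAB·BC·BC·ABA·DAA·BC·ABA·BC·ABA·DAA·ABA·DAA·BC·ABA·BC·ABA·DAA·DAA·BC·ABA·ABA·DAA·ABA·DAA·ABA·DAA·BC·ABA·BC·ABA·DAA·DAA·BC·ABA·ABA·DAA·ABA·DAA
    A ↦ BC
    B ↦ ABA
    C ↦ DAA
    D ↦ CAB

A->BC, B->ABA, C->DAA, D->CAB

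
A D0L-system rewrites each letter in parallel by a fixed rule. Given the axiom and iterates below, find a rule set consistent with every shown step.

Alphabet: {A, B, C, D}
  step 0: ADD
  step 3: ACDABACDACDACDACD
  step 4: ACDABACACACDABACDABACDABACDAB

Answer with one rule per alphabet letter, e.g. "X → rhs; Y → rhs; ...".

  step 3 ⇒ step 4: ACDABACDACDACDACD ⇒ AC·D·AB·AC·AC·AC·D·AB·AC·D·AB·AC·D·AB·AC·D·AB
    A ↦ AC
    B ↦ AC
    C ↦ D
    D ↦ AB

A->AC, B->AC, C->D, D->AB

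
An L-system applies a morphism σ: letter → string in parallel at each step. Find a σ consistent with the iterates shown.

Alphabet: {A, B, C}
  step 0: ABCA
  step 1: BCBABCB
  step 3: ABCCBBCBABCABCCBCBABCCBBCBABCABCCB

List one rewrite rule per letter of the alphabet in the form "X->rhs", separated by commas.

  step 0 ⇒ step 1: ABCA ⇒ B·CB·ABC·B
    A ↦ B
    B ↦ CB
    C ↦ ABC

A->B, B->CB, C->ABC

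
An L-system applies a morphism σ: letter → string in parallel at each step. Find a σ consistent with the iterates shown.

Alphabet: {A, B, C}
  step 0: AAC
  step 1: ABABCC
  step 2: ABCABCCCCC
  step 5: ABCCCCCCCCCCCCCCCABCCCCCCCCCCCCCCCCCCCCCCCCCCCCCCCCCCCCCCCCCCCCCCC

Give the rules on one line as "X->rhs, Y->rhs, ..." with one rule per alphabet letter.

  step 1 ⇒ step 2: ABABCC ⇒ AB·C·AB·C·CC·CC
    A ↦ AB
    B ↦ C
    C ↦ CC

A->AB, B->C, C->CC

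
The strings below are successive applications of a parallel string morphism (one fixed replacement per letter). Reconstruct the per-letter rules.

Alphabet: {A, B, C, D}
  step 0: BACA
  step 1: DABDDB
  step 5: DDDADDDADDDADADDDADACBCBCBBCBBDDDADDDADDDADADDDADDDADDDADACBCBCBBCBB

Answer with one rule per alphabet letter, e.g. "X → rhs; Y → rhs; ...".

A->B, B->DA, C->DD, D->CB

  step 0 ⇒ step 1: BACA ⇒ DA·B·DD·B
    A ↦ B
    B ↦ DA
    C ↦ DD
    D ↦ CB  (constrained at step 1)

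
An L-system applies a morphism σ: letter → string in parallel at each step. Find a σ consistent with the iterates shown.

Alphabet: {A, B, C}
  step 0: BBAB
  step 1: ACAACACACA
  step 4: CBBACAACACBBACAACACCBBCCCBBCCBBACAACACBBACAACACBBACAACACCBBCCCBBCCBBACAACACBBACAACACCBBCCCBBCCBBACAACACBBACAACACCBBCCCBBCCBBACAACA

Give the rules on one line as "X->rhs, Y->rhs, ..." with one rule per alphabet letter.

  step 0 ⇒ step 1: BBAB ⇒ ACA·ACA·C·ACA
    A ↦ C
    B ↦ ACA
    C ↦ CBB  (constrained at step 1)

A->C, B->ACA, C->CBB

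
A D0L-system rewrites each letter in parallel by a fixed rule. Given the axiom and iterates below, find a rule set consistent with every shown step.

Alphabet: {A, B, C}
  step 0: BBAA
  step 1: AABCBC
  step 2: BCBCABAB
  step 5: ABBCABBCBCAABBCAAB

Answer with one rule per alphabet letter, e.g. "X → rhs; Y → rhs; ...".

A->BC, B->A, C->B

  step 1 ⇒ step 2: AABCBC ⇒ BC·BC·A·B·A·B
    A ↦ BC
    B ↦ A
    C ↦ B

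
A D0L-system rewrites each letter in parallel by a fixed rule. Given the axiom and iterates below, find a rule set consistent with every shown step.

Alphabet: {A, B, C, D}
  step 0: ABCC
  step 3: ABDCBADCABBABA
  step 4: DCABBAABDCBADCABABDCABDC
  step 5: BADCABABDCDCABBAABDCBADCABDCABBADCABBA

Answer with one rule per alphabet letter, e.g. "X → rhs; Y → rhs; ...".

  step 4 ⇒ step 5: DCABBAABDCBADCABABDCABDC ⇒ B·A·DC·AB·AB·DC·DC·AB·B·A·AB·DC·B·A·DC·AB·DC·AB·B·A·DC·AB·B·A
    A ↦ DC
    B ↦ AB
    C ↦ A
    D ↦ B

A->DC, B->AB, C->A, D->B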